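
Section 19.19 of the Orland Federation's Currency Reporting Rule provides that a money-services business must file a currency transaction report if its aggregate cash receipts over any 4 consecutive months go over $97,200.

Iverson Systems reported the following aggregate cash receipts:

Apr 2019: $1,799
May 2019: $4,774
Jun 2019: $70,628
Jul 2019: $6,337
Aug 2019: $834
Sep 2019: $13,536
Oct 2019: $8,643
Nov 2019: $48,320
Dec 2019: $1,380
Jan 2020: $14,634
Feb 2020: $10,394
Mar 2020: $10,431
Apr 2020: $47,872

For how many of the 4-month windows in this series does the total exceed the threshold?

0

Apr 2019–Jul 2019: $1,799 + $4,774 + $70,628 + $6,337 = $83,538 (under)
May 2019–Aug 2019: $4,774 + $70,628 + $6,337 + $834 = $82,573 (under)
Jun 2019–Sep 2019: $70,628 + $6,337 + $834 + $13,536 = $91,335 (under)
Jul 2019–Oct 2019: $6,337 + $834 + $13,536 + $8,643 = $29,350 (under)
Aug 2019–Nov 2019: $834 + $13,536 + $8,643 + $48,320 = $71,333 (under)
Sep 2019–Dec 2019: $13,536 + $8,643 + $48,320 + $1,380 = $71,879 (under)
Oct 2019–Jan 2020: $8,643 + $48,320 + $1,380 + $14,634 = $72,977 (under)
Nov 2019–Feb 2020: $48,320 + $1,380 + $14,634 + $10,394 = $74,728 (under)
Dec 2019–Mar 2020: $1,380 + $14,634 + $10,394 + $10,431 = $36,839 (under)
Jan 2020–Apr 2020: $14,634 + $10,394 + $10,431 + $47,872 = $83,331 (under)
0 windows exceed the threshold.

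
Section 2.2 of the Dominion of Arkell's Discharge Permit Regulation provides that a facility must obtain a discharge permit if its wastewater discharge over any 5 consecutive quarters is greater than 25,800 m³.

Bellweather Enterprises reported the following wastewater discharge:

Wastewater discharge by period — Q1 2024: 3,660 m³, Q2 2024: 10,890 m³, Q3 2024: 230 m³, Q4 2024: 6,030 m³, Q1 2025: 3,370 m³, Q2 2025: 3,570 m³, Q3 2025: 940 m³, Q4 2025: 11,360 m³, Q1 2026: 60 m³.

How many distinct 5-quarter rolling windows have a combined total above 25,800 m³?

0

Q1 2024–Q1 2025: 3,660 m³ + 10,890 m³ + 230 m³ + 6,030 m³ + 3,370 m³ = 24,180 m³ (under)
Q2 2024–Q2 2025: 10,890 m³ + 230 m³ + 6,030 m³ + 3,370 m³ + 3,570 m³ = 24,090 m³ (under)
Q3 2024–Q3 2025: 230 m³ + 6,030 m³ + 3,370 m³ + 3,570 m³ + 940 m³ = 14,140 m³ (under)
Q4 2024–Q4 2025: 6,030 m³ + 3,370 m³ + 3,570 m³ + 940 m³ + 11,360 m³ = 25,270 m³ (under)
Q1 2025–Q1 2026: 3,370 m³ + 3,570 m³ + 940 m³ + 11,360 m³ + 60 m³ = 19,300 m³ (under)
0 windows exceed the threshold.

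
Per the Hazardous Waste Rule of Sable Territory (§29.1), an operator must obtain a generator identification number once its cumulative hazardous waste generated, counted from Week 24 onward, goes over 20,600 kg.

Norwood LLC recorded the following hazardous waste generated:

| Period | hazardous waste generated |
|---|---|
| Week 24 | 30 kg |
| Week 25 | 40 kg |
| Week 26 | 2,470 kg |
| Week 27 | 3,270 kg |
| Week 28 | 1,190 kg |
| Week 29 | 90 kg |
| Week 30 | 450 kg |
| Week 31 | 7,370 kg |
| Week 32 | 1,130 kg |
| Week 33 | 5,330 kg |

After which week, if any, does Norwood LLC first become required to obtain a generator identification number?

Week 33

Through Week 24: 30 kg
Through Week 25: 70 kg
Through Week 26: 2,540 kg
Through Week 27: 5,810 kg
Through Week 28: 7,000 kg
Through Week 29: 7,090 kg
Through Week 30: 7,540 kg
Through Week 31: 14,910 kg
Through Week 32: 16,040 kg
Through Week 33: 21,370 kg ← exceeds threshold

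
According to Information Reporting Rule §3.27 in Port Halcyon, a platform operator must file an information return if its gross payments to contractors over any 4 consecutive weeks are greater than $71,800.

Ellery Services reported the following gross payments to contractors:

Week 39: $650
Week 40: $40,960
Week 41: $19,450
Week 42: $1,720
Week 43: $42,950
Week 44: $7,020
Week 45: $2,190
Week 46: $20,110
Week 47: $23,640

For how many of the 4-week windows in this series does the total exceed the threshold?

2

Week 39–Week 42: $650 + $40,960 + $19,450 + $1,720 = $62,780 (under)
Week 40–Week 43: $40,960 + $19,450 + $1,720 + $42,950 = $105,080 (over)
Week 41–Week 44: $19,450 + $1,720 + $42,950 + $7,020 = $71,140 (under)
Week 42–Week 45: $1,720 + $42,950 + $7,020 + $2,190 = $53,880 (under)
Week 43–Week 46: $42,950 + $7,020 + $2,190 + $20,110 = $72,270 (over)
Week 44–Week 47: $7,020 + $2,190 + $20,110 + $23,640 = $52,960 (under)
2 windows exceed the threshold.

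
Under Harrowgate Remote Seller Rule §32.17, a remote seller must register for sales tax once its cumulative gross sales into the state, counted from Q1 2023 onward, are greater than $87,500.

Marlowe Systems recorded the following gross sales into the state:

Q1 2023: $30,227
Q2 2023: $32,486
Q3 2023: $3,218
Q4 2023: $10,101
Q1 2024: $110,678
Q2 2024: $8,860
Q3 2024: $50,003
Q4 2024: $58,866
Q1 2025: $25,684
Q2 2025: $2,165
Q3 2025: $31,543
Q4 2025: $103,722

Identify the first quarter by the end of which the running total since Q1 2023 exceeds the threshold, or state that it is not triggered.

Through Q1 2023: $30,227
Through Q2 2023: $62,713
Through Q3 2023: $65,931
Through Q4 2023: $76,032
Through Q1 2024: $186,710 ← exceeds threshold

Q1 2024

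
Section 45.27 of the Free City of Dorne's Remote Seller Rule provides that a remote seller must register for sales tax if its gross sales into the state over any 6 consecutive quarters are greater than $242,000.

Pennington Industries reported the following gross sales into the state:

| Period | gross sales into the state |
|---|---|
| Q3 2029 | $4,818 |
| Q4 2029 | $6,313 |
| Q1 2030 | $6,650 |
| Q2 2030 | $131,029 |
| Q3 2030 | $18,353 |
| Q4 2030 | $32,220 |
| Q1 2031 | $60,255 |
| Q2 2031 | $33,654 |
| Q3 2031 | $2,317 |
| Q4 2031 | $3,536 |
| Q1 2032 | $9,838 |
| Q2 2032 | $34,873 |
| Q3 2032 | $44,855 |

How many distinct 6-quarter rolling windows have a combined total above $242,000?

3

Q3 2029–Q4 2030: $4,818 + $6,313 + $6,650 + $131,029 + $18,353 + $32,220 = $199,383 (under)
Q4 2029–Q1 2031: $6,313 + $6,650 + $131,029 + $18,353 + $32,220 + $60,255 = $254,820 (over)
Q1 2030–Q2 2031: $6,650 + $131,029 + $18,353 + $32,220 + $60,255 + $33,654 = $282,161 (over)
Q2 2030–Q3 2031: $131,029 + $18,353 + $32,220 + $60,255 + $33,654 + $2,317 = $277,828 (over)
Q3 2030–Q4 2031: $18,353 + $32,220 + $60,255 + $33,654 + $2,317 + $3,536 = $150,335 (under)
Q4 2030–Q1 2032: $32,220 + $60,255 + $33,654 + $2,317 + $3,536 + $9,838 = $141,820 (under)
Q1 2031–Q2 2032: $60,255 + $33,654 + $2,317 + $3,536 + $9,838 + $34,873 = $144,473 (under)
Q2 2031–Q3 2032: $33,654 + $2,317 + $3,536 + $9,838 + $34,873 + $44,855 = $129,073 (under)
3 windows exceed the threshold.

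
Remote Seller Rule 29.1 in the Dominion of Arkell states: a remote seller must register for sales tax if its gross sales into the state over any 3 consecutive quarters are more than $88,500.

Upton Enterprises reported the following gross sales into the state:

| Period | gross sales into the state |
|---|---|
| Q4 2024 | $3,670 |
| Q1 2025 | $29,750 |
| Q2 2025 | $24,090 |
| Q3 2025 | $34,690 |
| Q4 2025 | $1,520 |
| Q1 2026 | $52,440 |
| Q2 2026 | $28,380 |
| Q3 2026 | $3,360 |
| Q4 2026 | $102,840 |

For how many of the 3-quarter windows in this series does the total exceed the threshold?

3

Q4 2024–Q2 2025: $3,670 + $29,750 + $24,090 = $57,510 (under)
Q1 2025–Q3 2025: $29,750 + $24,090 + $34,690 = $88,530 (over)
Q2 2025–Q4 2025: $24,090 + $34,690 + $1,520 = $60,300 (under)
Q3 2025–Q1 2026: $34,690 + $1,520 + $52,440 = $88,650 (over)
Q4 2025–Q2 2026: $1,520 + $52,440 + $28,380 = $82,340 (under)
Q1 2026–Q3 2026: $52,440 + $28,380 + $3,360 = $84,180 (under)
Q2 2026–Q4 2026: $28,380 + $3,360 + $102,840 = $134,580 (over)
3 windows exceed the threshold.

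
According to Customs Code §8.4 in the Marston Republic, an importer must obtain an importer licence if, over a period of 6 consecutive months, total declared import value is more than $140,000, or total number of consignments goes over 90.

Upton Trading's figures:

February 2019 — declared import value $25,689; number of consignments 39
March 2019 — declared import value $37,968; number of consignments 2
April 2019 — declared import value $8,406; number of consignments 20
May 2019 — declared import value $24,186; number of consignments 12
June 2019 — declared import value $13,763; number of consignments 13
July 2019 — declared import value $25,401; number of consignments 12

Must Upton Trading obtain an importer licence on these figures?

Yes

Total declared import value: $25,689 + $37,968 + $8,406 + $24,186 + $13,763 + $25,401 = $135,413 (≤ $140,000).
Total number of consignments: 39 + 2 + 20 + 12 + 13 + 12 = 98 (> 90).
The test is 'or': at least one threshold is exceeded.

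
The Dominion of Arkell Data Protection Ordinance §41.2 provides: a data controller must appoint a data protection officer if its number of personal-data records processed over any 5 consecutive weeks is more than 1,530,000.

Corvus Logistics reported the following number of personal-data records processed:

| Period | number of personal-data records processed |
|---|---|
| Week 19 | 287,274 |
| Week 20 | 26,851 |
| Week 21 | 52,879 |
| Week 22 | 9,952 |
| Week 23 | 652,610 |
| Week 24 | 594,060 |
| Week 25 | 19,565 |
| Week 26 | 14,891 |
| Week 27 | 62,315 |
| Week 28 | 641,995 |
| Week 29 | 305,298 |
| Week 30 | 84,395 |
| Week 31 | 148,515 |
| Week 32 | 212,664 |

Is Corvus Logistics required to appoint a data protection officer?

No

Week 19–Week 23: 287,274 + 26,851 + 52,879 + 9,952 + 652,610 = 1,029,566 (under)
Week 20–Week 24: 26,851 + 52,879 + 9,952 + 652,610 + 594,060 = 1,336,352 (under)
Week 21–Week 25: 52,879 + 9,952 + 652,610 + 594,060 + 19,565 = 1,329,066 (under)
Week 22–Week 26: 9,952 + 652,610 + 594,060 + 19,565 + 14,891 = 1,291,078 (under)
Week 23–Week 27: 652,610 + 594,060 + 19,565 + 14,891 + 62,315 = 1,343,441 (under)
Week 24–Week 28: 594,060 + 19,565 + 14,891 + 62,315 + 641,995 = 1,332,826 (under)
Week 25–Week 29: 19,565 + 14,891 + 62,315 + 641,995 + 305,298 = 1,044,064 (under)
Week 26–Week 30: 14,891 + 62,315 + 641,995 + 305,298 + 84,395 = 1,108,894 (under)
Week 27–Week 31: 62,315 + 641,995 + 305,298 + 84,395 + 148,515 = 1,242,518 (under)
Week 28–Week 32: 641,995 + 305,298 + 84,395 + 148,515 + 212,664 = 1,392,867 (under)
No window exceeds 1,530,000.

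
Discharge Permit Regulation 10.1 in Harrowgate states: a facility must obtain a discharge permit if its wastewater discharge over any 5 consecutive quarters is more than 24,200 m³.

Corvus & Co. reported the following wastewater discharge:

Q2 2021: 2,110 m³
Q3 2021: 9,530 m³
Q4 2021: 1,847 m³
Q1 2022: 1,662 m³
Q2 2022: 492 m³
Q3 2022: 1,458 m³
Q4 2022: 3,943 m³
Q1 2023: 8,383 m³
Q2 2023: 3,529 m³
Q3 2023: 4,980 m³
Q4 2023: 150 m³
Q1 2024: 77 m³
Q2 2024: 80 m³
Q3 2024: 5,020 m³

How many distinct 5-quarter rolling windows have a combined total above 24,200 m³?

Q2 2021–Q2 2022: 2,110 m³ + 9,530 m³ + 1,847 m³ + 1,662 m³ + 492 m³ = 15,641 m³ (under)
Q3 2021–Q3 2022: 9,530 m³ + 1,847 m³ + 1,662 m³ + 492 m³ + 1,458 m³ = 14,989 m³ (under)
Q4 2021–Q4 2022: 1,847 m³ + 1,662 m³ + 492 m³ + 1,458 m³ + 3,943 m³ = 9,402 m³ (under)
Q1 2022–Q1 2023: 1,662 m³ + 492 m³ + 1,458 m³ + 3,943 m³ + 8,383 m³ = 15,938 m³ (under)
Q2 2022–Q2 2023: 492 m³ + 1,458 m³ + 3,943 m³ + 8,383 m³ + 3,529 m³ = 17,805 m³ (under)
Q3 2022–Q3 2023: 1,458 m³ + 3,943 m³ + 8,383 m³ + 3,529 m³ + 4,980 m³ = 22,293 m³ (under)
Q4 2022–Q4 2023: 3,943 m³ + 8,383 m³ + 3,529 m³ + 4,980 m³ + 150 m³ = 20,985 m³ (under)
Q1 2023–Q1 2024: 8,383 m³ + 3,529 m³ + 4,980 m³ + 150 m³ + 77 m³ = 17,119 m³ (under)
Q2 2023–Q2 2024: 3,529 m³ + 4,980 m³ + 150 m³ + 77 m³ + 80 m³ = 8,816 m³ (under)
Q3 2023–Q3 2024: 4,980 m³ + 150 m³ + 77 m³ + 80 m³ + 5,020 m³ = 10,307 m³ (under)
0 windows exceed the threshold.

0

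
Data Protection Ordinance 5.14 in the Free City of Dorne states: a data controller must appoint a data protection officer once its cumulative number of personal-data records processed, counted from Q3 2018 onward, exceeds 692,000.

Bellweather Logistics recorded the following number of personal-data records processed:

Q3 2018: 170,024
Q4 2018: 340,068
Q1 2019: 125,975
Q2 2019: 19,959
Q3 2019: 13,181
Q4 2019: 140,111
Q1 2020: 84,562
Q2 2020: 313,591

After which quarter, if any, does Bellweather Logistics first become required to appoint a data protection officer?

Q4 2019

Through Q3 2018: 170,024
Through Q4 2018: 510,092
Through Q1 2019: 636,067
Through Q2 2019: 656,026
Through Q3 2019: 669,207
Through Q4 2019: 809,318 ← exceeds threshold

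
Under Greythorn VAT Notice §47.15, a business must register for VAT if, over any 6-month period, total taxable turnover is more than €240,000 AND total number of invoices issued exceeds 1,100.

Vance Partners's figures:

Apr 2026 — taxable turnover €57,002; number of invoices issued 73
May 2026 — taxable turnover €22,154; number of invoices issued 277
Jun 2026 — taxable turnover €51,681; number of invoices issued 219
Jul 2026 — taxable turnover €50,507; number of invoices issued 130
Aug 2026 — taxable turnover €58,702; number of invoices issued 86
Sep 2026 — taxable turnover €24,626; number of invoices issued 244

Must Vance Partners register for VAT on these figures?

Total taxable turnover: €57,002 + €22,154 + €51,681 + €50,507 + €58,702 + €24,626 = €264,672 (> €240,000).
Total number of invoices issued: 73 + 277 + 219 + 130 + 86 + 244 = 1,029 (≤ 1,100).
The test is 'and': the rule requires both, and at least one is not exceeded.

No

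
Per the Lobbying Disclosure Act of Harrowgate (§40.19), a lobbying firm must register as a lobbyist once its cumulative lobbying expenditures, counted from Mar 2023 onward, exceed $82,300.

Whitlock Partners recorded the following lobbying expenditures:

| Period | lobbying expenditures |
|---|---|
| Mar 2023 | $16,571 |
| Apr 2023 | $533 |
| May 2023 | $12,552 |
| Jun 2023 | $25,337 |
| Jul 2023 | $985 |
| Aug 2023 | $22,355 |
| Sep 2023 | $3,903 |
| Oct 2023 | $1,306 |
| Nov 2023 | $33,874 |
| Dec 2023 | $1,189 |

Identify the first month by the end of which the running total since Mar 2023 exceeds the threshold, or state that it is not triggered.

Oct 2023

Through Mar 2023: $16,571
Through Apr 2023: $17,104
Through May 2023: $29,656
Through Jun 2023: $54,993
Through Jul 2023: $55,978
Through Aug 2023: $78,333
Through Sep 2023: $82,236
Through Oct 2023: $83,542 ← exceeds threshold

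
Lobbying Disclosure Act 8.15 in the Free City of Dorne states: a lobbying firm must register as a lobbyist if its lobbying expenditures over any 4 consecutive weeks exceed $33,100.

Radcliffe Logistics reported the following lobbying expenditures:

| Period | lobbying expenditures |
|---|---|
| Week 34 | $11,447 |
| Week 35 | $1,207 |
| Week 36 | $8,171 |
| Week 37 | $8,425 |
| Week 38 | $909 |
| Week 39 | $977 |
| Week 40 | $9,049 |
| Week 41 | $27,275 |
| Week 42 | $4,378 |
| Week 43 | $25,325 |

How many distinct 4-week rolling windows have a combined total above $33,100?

3

Week 34–Week 37: $11,447 + $1,207 + $8,171 + $8,425 = $29,250 (under)
Week 35–Week 38: $1,207 + $8,171 + $8,425 + $909 = $18,712 (under)
Week 36–Week 39: $8,171 + $8,425 + $909 + $977 = $18,482 (under)
Week 37–Week 40: $8,425 + $909 + $977 + $9,049 = $19,360 (under)
Week 38–Week 41: $909 + $977 + $9,049 + $27,275 = $38,210 (over)
Week 39–Week 42: $977 + $9,049 + $27,275 + $4,378 = $41,679 (over)
Week 40–Week 43: $9,049 + $27,275 + $4,378 + $25,325 = $66,027 (over)
3 windows exceed the threshold.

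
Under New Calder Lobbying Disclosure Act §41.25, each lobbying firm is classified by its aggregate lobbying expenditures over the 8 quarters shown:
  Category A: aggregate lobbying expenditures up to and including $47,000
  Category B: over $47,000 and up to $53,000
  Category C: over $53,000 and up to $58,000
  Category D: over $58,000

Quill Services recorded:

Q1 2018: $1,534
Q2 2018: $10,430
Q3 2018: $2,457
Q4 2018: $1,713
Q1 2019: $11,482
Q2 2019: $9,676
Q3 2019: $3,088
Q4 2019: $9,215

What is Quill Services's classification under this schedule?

Aggregate lobbying expenditures: $1,534 + $10,430 + $2,457 + $1,713 + $11,482 + $9,676 + $3,088 + $9,215 = $49,595.
$47,000 < $49,595 ≤ $53,000, so Category B applies.

Category B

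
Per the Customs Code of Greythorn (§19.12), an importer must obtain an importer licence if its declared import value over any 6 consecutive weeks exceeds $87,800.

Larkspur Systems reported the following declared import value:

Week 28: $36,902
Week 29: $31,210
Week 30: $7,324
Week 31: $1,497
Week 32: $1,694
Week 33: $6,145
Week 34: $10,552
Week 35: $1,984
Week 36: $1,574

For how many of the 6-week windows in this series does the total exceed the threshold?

0

Week 28–Week 33: $36,902 + $31,210 + $7,324 + $1,497 + $1,694 + $6,145 = $84,772 (under)
Week 29–Week 34: $31,210 + $7,324 + $1,497 + $1,694 + $6,145 + $10,552 = $58,422 (under)
Week 30–Week 35: $7,324 + $1,497 + $1,694 + $6,145 + $10,552 + $1,984 = $29,196 (under)
Week 31–Week 36: $1,497 + $1,694 + $6,145 + $10,552 + $1,984 + $1,574 = $23,446 (under)
0 windows exceed the threshold.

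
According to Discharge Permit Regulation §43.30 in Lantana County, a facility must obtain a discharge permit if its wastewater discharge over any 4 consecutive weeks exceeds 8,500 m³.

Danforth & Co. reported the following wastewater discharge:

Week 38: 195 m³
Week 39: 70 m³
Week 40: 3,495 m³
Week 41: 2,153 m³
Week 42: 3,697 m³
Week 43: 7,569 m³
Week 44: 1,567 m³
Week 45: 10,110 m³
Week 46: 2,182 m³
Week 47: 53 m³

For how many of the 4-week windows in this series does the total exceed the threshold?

6

Week 38–Week 41: 195 m³ + 70 m³ + 3,495 m³ + 2,153 m³ = 5,913 m³ (under)
Week 39–Week 42: 70 m³ + 3,495 m³ + 2,153 m³ + 3,697 m³ = 9,415 m³ (over)
Week 40–Week 43: 3,495 m³ + 2,153 m³ + 3,697 m³ + 7,569 m³ = 16,914 m³ (over)
Week 41–Week 44: 2,153 m³ + 3,697 m³ + 7,569 m³ + 1,567 m³ = 14,986 m³ (over)
Week 42–Week 45: 3,697 m³ + 7,569 m³ + 1,567 m³ + 10,110 m³ = 22,943 m³ (over)
Week 43–Week 46: 7,569 m³ + 1,567 m³ + 10,110 m³ + 2,182 m³ = 21,428 m³ (over)
Week 44–Week 47: 1,567 m³ + 10,110 m³ + 2,182 m³ + 53 m³ = 13,912 m³ (over)
6 windows exceed the threshold.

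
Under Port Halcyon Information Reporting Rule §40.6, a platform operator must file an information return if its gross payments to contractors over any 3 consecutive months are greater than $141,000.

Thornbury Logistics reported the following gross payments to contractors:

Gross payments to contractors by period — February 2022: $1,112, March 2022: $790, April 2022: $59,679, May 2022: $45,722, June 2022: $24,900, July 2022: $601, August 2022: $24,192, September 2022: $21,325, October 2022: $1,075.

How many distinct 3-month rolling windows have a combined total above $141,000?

February 2022–April 2022: $1,112 + $790 + $59,679 = $61,581 (under)
March 2022–May 2022: $790 + $59,679 + $45,722 = $106,191 (under)
April 2022–June 2022: $59,679 + $45,722 + $24,900 = $130,301 (under)
May 2022–July 2022: $45,722 + $24,900 + $601 = $71,223 (under)
June 2022–August 2022: $24,900 + $601 + $24,192 = $49,693 (under)
July 2022–September 2022: $601 + $24,192 + $21,325 = $46,118 (under)
August 2022–October 2022: $24,192 + $21,325 + $1,075 = $46,592 (under)
0 windows exceed the threshold.

0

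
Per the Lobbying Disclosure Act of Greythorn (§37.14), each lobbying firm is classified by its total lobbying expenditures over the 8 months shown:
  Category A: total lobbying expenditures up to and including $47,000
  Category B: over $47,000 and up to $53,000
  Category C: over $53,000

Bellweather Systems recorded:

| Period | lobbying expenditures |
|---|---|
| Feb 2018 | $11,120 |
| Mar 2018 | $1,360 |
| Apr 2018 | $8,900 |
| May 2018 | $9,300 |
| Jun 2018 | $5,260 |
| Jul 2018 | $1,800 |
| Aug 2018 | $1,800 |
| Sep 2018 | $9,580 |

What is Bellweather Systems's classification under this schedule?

Total lobbying expenditures: $11,120 + $1,360 + $8,900 + $9,300 + $5,260 + $1,800 + $1,800 + $9,580 = $49,120.
$47,000 < $49,120 ≤ $53,000, so Category B applies.

Category B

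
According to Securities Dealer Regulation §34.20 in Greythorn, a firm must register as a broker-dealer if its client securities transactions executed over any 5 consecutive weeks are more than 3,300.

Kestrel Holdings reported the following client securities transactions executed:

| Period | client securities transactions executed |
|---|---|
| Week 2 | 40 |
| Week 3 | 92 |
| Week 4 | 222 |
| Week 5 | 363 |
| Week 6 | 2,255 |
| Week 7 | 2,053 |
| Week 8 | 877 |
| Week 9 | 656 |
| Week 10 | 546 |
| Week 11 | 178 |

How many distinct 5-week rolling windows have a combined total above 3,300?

Week 2–Week 6: 40 + 92 + 222 + 363 + 2,255 = 2,972 (under)
Week 3–Week 7: 92 + 222 + 363 + 2,255 + 2,053 = 4,985 (over)
Week 4–Week 8: 222 + 363 + 2,255 + 2,053 + 877 = 5,770 (over)
Week 5–Week 9: 363 + 2,255 + 2,053 + 877 + 656 = 6,204 (over)
Week 6–Week 10: 2,255 + 2,053 + 877 + 656 + 546 = 6,387 (over)
Week 7–Week 11: 2,053 + 877 + 656 + 546 + 178 = 4,310 (over)
5 windows exceed the threshold.

5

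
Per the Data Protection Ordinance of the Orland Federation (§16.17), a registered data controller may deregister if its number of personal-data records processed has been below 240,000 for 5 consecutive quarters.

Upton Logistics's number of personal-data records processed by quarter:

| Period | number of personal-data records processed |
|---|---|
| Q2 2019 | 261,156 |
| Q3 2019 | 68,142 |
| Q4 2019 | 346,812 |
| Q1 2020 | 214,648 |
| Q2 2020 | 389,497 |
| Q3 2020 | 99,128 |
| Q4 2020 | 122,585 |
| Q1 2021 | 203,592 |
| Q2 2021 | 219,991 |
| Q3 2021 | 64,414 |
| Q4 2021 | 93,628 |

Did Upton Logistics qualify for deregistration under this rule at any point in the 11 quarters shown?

Yes

Quarters below 240,000: Q3 2019, Q1 2020, Q3 2020, Q4 2020, Q1 2021, Q2 2021, Q3 2021, Q4 2021.
Longest run of consecutive quarters below the threshold: 6.
6 ≥ 5, so Upton Logistics became eligible.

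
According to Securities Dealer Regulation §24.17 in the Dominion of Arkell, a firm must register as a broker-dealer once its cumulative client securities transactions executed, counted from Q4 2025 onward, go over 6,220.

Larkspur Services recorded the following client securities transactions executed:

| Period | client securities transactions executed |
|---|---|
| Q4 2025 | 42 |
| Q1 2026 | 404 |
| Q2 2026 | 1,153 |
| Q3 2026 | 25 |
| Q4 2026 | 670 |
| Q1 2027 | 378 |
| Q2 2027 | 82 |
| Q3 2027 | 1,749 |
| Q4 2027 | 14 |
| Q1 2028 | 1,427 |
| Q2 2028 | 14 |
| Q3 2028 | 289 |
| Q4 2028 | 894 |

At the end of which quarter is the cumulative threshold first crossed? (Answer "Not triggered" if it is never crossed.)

Q3 2028

Through Q4 2025: 42
Through Q1 2026: 446
Through Q2 2026: 1,599
Through Q3 2026: 1,624
Through Q4 2026: 2,294
Through Q1 2027: 2,672
Through Q2 2027: 2,754
Through Q3 2027: 4,503
Through Q4 2027: 4,517
Through Q1 2028: 5,944
Through Q2 2028: 5,958
Through Q3 2028: 6,247 ← exceeds threshold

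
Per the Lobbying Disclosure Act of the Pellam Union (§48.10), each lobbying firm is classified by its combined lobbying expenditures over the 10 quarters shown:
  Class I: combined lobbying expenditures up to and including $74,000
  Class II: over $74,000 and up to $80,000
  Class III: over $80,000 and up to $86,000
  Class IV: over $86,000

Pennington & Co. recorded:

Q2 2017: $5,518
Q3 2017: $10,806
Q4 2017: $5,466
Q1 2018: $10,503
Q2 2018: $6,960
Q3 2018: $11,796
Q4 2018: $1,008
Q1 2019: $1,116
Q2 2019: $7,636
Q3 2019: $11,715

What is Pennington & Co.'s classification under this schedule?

Class I

Combined lobbying expenditures: $5,518 + $10,806 + $5,466 + $10,503 + $6,960 + $11,796 + $1,008 + $1,116 + $7,636 + $11,715 = $72,524.
$72,524 ≤ $74,000, so Class I applies.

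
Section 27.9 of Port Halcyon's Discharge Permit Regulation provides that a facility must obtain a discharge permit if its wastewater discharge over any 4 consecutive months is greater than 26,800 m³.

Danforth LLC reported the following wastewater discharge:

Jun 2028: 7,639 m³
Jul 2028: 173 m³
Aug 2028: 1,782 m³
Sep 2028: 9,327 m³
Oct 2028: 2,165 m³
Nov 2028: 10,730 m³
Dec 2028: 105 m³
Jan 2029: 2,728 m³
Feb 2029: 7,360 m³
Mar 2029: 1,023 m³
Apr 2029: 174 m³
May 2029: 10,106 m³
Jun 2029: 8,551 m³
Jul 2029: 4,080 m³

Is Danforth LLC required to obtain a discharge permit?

Jun 2028–Sep 2028: 7,639 m³ + 173 m³ + 1,782 m³ + 9,327 m³ = 18,921 m³ (under)
Jul 2028–Oct 2028: 173 m³ + 1,782 m³ + 9,327 m³ + 2,165 m³ = 13,447 m³ (under)
Aug 2028–Nov 2028: 1,782 m³ + 9,327 m³ + 2,165 m³ + 10,730 m³ = 24,004 m³ (under)
Sep 2028–Dec 2028: 9,327 m³ + 2,165 m³ + 10,730 m³ + 105 m³ = 22,327 m³ (under)
Oct 2028–Jan 2029: 2,165 m³ + 10,730 m³ + 105 m³ + 2,728 m³ = 15,728 m³ (under)
Nov 2028–Feb 2029: 10,730 m³ + 105 m³ + 2,728 m³ + 7,360 m³ = 20,923 m³ (under)
Dec 2028–Mar 2029: 105 m³ + 2,728 m³ + 7,360 m³ + 1,023 m³ = 11,216 m³ (under)
Jan 2029–Apr 2029: 2,728 m³ + 7,360 m³ + 1,023 m³ + 174 m³ = 11,285 m³ (under)
Feb 2029–May 2029: 7,360 m³ + 1,023 m³ + 174 m³ + 10,106 m³ = 18,663 m³ (under)
Mar 2029–Jun 2029: 1,023 m³ + 174 m³ + 10,106 m³ + 8,551 m³ = 19,854 m³ (under)
Apr 2029–Jul 2029: 174 m³ + 10,106 m³ + 8,551 m³ + 4,080 m³ = 22,911 m³ (under)
No window exceeds 26,800 m³.

No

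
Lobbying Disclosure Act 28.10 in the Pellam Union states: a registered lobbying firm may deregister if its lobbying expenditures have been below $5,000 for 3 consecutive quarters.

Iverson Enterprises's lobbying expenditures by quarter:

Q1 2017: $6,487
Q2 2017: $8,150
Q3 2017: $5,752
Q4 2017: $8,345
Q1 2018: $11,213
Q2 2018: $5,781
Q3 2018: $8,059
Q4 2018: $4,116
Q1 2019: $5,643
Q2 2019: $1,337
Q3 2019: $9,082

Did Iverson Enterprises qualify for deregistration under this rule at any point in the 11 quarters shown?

No

Quarters below $5,000: Q4 2018, Q2 2019.
Longest run of consecutive quarters below the threshold: 1.
1 < 3, so Iverson Enterprises never became eligible.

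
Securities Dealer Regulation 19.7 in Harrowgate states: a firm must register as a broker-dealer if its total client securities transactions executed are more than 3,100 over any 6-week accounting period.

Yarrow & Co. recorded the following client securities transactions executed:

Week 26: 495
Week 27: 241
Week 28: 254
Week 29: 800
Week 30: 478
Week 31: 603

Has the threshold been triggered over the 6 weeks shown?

No

Total client securities transactions executed: 495 + 241 + 254 + 800 + 478 + 603 = 2,871.
2,871 ≤ 3,100, so the threshold is not exceeded.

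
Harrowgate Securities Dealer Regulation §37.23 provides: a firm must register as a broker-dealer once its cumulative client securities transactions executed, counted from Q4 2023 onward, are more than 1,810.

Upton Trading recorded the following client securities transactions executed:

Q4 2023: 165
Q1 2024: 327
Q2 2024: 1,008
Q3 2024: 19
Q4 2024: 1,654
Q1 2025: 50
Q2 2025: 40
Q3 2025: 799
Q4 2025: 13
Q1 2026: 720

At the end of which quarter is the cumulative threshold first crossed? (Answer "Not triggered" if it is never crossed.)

Through Q4 2023: 165
Through Q1 2024: 492
Through Q2 2024: 1,500
Through Q3 2024: 1,519
Through Q4 2024: 3,173 ← exceeds threshold

Q4 2024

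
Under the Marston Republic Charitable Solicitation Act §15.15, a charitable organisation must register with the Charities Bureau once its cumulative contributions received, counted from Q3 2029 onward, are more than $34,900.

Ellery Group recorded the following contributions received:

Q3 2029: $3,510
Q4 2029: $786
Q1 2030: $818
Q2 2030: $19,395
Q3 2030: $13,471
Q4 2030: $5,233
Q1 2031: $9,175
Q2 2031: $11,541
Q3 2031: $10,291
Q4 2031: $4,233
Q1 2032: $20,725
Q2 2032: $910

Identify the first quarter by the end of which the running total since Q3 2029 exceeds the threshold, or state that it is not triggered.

Through Q3 2029: $3,510
Through Q4 2029: $4,296
Through Q1 2030: $5,114
Through Q2 2030: $24,509
Through Q3 2030: $37,980 ← exceeds threshold

Q3 2030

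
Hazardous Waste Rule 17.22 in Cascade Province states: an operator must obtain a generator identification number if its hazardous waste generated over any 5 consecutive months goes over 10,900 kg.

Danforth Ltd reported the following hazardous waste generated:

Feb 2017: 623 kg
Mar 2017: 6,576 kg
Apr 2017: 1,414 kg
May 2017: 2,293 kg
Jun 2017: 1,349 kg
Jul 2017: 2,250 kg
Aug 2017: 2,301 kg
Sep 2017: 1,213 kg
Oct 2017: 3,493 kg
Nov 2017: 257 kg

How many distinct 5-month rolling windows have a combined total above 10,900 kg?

2

Feb 2017–Jun 2017: 623 kg + 6,576 kg + 1,414 kg + 2,293 kg + 1,349 kg = 12,255 kg (over)
Mar 2017–Jul 2017: 6,576 kg + 1,414 kg + 2,293 kg + 1,349 kg + 2,250 kg = 13,882 kg (over)
Apr 2017–Aug 2017: 1,414 kg + 2,293 kg + 1,349 kg + 2,250 kg + 2,301 kg = 9,607 kg (under)
May 2017–Sep 2017: 2,293 kg + 1,349 kg + 2,250 kg + 2,301 kg + 1,213 kg = 9,406 kg (under)
Jun 2017–Oct 2017: 1,349 kg + 2,250 kg + 2,301 kg + 1,213 kg + 3,493 kg = 10,606 kg (under)
Jul 2017–Nov 2017: 2,250 kg + 2,301 kg + 1,213 kg + 3,493 kg + 257 kg = 9,514 kg (under)
2 windows exceed the threshold.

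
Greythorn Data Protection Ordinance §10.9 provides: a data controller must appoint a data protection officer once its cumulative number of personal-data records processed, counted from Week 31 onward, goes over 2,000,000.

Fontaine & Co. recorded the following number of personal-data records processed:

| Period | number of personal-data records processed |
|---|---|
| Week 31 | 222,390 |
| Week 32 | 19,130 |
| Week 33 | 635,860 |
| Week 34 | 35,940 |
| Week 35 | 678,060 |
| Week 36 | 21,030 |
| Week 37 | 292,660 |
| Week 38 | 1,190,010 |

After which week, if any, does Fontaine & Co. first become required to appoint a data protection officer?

Week 38

Through Week 31: 222,390
Through Week 32: 241,520
Through Week 33: 877,380
Through Week 34: 913,320
Through Week 35: 1,591,380
Through Week 36: 1,612,410
Through Week 37: 1,905,070
Through Week 38: 3,095,080 ← exceeds threshold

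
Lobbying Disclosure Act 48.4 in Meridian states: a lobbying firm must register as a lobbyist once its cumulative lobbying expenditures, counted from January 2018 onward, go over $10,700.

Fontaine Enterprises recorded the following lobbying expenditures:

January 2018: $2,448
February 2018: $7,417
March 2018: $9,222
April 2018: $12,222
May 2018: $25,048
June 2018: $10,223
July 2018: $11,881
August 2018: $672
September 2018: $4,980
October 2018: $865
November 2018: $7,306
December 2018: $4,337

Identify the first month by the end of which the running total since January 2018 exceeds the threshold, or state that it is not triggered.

Through January 2018: $2,448
Through February 2018: $9,865
Through March 2018: $19,087 ← exceeds threshold

March 2018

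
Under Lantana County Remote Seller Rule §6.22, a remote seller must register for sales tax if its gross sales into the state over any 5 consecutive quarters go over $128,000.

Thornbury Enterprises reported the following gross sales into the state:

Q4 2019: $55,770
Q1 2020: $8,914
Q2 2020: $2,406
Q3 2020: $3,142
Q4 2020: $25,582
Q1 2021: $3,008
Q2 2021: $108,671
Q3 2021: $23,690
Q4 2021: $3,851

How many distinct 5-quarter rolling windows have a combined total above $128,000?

Q4 2019–Q4 2020: $55,770 + $8,914 + $2,406 + $3,142 + $25,582 = $95,814 (under)
Q1 2020–Q1 2021: $8,914 + $2,406 + $3,142 + $25,582 + $3,008 = $43,052 (under)
Q2 2020–Q2 2021: $2,406 + $3,142 + $25,582 + $3,008 + $108,671 = $142,809 (over)
Q3 2020–Q3 2021: $3,142 + $25,582 + $3,008 + $108,671 + $23,690 = $164,093 (over)
Q4 2020–Q4 2021: $25,582 + $3,008 + $108,671 + $23,690 + $3,851 = $164,802 (over)
3 windows exceed the threshold.

3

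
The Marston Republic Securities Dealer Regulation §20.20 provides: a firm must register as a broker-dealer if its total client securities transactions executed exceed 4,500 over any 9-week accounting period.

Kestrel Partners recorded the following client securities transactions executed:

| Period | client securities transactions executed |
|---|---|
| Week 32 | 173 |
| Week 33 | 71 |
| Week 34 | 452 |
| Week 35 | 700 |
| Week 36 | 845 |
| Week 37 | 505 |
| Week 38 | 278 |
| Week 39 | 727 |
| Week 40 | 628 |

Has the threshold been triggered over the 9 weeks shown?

Total client securities transactions executed: 173 + 71 + 452 + 700 + 845 + 505 + 278 + 727 + 628 = 4,379.
4,379 ≤ 4,500, so the threshold is not exceeded.

No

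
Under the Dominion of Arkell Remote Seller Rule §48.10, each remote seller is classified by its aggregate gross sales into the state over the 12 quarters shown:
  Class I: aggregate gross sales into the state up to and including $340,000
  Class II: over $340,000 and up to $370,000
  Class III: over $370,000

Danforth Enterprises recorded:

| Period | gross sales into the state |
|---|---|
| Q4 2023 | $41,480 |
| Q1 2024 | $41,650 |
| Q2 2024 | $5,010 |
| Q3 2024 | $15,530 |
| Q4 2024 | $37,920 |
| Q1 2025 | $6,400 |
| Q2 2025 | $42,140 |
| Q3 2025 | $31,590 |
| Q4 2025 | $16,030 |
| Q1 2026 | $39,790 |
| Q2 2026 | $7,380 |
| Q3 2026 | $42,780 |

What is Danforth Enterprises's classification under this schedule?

Class I

Aggregate gross sales into the state: $41,480 + $41,650 + $5,010 + $15,530 + $37,920 + $6,400 + $42,140 + $31,590 + $16,030 + $39,790 + $7,380 + $42,780 = $327,700.
$327,700 ≤ $340,000, so Class I applies.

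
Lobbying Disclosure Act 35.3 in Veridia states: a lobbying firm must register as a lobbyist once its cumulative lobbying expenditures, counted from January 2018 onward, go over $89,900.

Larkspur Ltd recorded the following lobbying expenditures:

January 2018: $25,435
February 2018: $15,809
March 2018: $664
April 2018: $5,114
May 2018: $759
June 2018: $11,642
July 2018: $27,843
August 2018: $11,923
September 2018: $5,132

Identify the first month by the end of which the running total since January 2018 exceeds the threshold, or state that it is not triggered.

Through January 2018: $25,435
Through February 2018: $41,244
Through March 2018: $41,908
Through April 2018: $47,022
Through May 2018: $47,781
Through June 2018: $59,423
Through July 2018: $87,266
Through August 2018: $99,189 ← exceeds threshold

August 2018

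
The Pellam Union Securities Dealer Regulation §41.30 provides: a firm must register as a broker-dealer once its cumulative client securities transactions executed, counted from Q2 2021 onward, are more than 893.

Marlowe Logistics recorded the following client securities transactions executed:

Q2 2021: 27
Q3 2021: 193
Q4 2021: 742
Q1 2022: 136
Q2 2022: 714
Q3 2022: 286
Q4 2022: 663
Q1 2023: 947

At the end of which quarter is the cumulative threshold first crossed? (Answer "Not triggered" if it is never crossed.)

Through Q2 2021: 27
Through Q3 2021: 220
Through Q4 2021: 962 ← exceeds threshold

Q4 2021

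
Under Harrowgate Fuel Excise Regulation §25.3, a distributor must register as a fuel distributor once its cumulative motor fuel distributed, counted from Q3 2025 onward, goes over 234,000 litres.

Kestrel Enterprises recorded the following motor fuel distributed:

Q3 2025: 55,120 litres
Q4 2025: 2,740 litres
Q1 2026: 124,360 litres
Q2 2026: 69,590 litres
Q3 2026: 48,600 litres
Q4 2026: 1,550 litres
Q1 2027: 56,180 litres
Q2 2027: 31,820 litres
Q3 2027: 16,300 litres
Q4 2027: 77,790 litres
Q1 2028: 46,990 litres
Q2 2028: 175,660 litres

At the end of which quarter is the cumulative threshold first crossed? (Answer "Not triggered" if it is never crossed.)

Q2 2026

Through Q3 2025: 55,120 litres
Through Q4 2025: 57,860 litres
Through Q1 2026: 182,220 litres
Through Q2 2026: 251,810 litres ← exceeds threshold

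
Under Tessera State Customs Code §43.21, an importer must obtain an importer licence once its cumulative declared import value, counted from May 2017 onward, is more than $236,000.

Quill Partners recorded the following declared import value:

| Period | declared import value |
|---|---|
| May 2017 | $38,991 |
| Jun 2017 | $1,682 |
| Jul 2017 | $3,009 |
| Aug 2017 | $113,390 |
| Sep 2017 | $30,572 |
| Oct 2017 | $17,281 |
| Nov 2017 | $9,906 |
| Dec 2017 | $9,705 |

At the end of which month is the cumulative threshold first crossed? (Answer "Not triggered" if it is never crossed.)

Not triggered

Through May 2017: $38,991
Through Jun 2017: $40,673
Through Jul 2017: $43,682
Through Aug 2017: $157,072
Through Sep 2017: $187,644
Through Oct 2017: $204,925
Through Nov 2017: $214,831
Through Dec 2017: $224,536
Final cumulative total $224,536 ≤ $236,000; the threshold is never exceeded.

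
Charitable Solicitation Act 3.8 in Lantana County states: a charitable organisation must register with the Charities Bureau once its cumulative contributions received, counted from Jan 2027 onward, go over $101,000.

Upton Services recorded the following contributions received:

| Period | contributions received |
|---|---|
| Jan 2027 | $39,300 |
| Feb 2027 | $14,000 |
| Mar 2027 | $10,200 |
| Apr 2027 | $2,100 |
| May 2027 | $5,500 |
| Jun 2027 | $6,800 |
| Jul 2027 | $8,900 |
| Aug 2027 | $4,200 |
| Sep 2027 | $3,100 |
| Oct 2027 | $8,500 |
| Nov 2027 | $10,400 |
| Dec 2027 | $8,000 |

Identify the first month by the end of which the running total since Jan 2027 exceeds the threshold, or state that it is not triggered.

Oct 2027

Through Jan 2027: $39,300
Through Feb 2027: $53,300
Through Mar 2027: $63,500
Through Apr 2027: $65,600
Through May 2027: $71,100
Through Jun 2027: $77,900
Through Jul 2027: $86,800
Through Aug 2027: $91,000
Through Sep 2027: $94,100
Through Oct 2027: $102,600 ← exceeds threshold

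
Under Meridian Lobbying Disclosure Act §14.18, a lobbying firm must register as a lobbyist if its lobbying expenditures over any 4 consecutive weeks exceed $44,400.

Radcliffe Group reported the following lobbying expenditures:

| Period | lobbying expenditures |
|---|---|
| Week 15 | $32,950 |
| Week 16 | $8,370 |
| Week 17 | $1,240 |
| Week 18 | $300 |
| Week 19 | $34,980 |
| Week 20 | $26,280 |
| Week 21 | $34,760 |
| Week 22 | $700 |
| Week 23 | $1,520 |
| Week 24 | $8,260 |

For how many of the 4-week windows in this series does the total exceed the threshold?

6

Week 15–Week 18: $32,950 + $8,370 + $1,240 + $300 = $42,860 (under)
Week 16–Week 19: $8,370 + $1,240 + $300 + $34,980 = $44,890 (over)
Week 17–Week 20: $1,240 + $300 + $34,980 + $26,280 = $62,800 (over)
Week 18–Week 21: $300 + $34,980 + $26,280 + $34,760 = $96,320 (over)
Week 19–Week 22: $34,980 + $26,280 + $34,760 + $700 = $96,720 (over)
Week 20–Week 23: $26,280 + $34,760 + $700 + $1,520 = $63,260 (over)
Week 21–Week 24: $34,760 + $700 + $1,520 + $8,260 = $45,240 (over)
6 windows exceed the threshold.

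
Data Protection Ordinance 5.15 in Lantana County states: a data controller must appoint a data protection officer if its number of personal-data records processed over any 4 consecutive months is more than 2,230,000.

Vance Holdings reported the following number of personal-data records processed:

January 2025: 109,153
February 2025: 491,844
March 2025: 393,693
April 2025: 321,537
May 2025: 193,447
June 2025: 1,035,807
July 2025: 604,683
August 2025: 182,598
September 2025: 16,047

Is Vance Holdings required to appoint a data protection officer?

January 2025–April 2025: 109,153 + 491,844 + 393,693 + 321,537 = 1,316,227 (under)
February 2025–May 2025: 491,844 + 393,693 + 321,537 + 193,447 = 1,400,521 (under)
March 2025–June 2025: 393,693 + 321,537 + 193,447 + 1,035,807 = 1,944,484 (under)
April 2025–July 2025: 321,537 + 193,447 + 1,035,807 + 604,683 = 2,155,474 (under)
May 2025–August 2025: 193,447 + 1,035,807 + 604,683 + 182,598 = 2,016,535 (under)
June 2025–September 2025: 1,035,807 + 604,683 + 182,598 + 16,047 = 1,839,135 (under)
No window exceeds 2,230,000.

No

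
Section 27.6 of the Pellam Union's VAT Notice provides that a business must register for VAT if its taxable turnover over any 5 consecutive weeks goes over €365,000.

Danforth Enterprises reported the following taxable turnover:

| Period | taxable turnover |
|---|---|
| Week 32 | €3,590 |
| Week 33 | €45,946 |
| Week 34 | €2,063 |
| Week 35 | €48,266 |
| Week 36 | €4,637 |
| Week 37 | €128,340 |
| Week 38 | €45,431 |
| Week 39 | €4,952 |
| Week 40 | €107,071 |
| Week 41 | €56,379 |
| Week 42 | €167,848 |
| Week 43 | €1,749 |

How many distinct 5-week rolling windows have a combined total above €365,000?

Week 32–Week 36: €3,590 + €45,946 + €2,063 + €48,266 + €4,637 = €104,502 (under)
Week 33–Week 37: €45,946 + €2,063 + €48,266 + €4,637 + €128,340 = €229,252 (under)
Week 34–Week 38: €2,063 + €48,266 + €4,637 + €128,340 + €45,431 = €228,737 (under)
Week 35–Week 39: €48,266 + €4,637 + €128,340 + €45,431 + €4,952 = €231,626 (under)
Week 36–Week 40: €4,637 + €128,340 + €45,431 + €4,952 + €107,071 = €290,431 (under)
Week 37–Week 41: €128,340 + €45,431 + €4,952 + €107,071 + €56,379 = €342,173 (under)
Week 38–Week 42: €45,431 + €4,952 + €107,071 + €56,379 + €167,848 = €381,681 (over)
Week 39–Week 43: €4,952 + €107,071 + €56,379 + €167,848 + €1,749 = €337,999 (under)
1 window exceeds the threshold.

1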